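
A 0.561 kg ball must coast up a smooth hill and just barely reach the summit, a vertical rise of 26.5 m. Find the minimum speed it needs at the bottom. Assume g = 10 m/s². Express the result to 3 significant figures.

v = 23.0 m/s

At the top it is momentarily at rest, so all KE converts to PE: ½mv² = mgh
v = √(2gh) = √(2 × 10 × 26.5) = 23.02 m/s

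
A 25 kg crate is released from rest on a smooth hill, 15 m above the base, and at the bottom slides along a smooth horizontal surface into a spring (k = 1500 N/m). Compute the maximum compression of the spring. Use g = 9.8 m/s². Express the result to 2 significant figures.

At max compression the crate is momentarily at rest: mgh = ½kx²
x = √(2mgh/k) = √(2 × 25 × 9.8 × 15 / 1500) = 2.214 m

x = 2.2 m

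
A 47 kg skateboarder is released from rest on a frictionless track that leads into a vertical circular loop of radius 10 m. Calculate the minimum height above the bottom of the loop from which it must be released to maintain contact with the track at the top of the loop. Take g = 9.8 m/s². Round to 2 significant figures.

At the top, for minimum speed gravity alone supplies the centripetal force: mg = mv_top²/r ⇒ v_top² = gr = 98.00 m²/s²
Energy conservation from release height h to the top (height 2r): mgh = ½mv_top² + mg(2r)
h = v_top²/(2g) + 2r = r/2 + 2r = 5r/2 = 25.00 m

h = 25 m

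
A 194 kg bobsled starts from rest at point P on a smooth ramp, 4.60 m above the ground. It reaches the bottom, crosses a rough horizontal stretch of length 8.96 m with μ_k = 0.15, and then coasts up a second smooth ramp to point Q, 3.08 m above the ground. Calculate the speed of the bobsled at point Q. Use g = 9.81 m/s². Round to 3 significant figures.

v = 1.86 m/s

Energy at P: mgh₁ = (194)(9.81)(4.60) = 8754.4 J
Friction loss: W_f = μ_k mg d = 2558 J
At Q: ½mv² + mgh₂ = mgh₁ − W_f
½mv² = 8754.4 − 2558 − 5861.7 = 334.95 J
v = √(2 × 334.95/194) = 1.858 m/s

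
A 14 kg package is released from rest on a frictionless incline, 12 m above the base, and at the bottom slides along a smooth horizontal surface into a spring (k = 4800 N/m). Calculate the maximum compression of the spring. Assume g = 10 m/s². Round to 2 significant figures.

Gravitational PE at the top equals spring PE at max compression: mgh = ½kx²
x = √(2mgh/k) = √(2 × 14 × 10 × 12 / 4800) = 0.8367 m

x = 0.84 m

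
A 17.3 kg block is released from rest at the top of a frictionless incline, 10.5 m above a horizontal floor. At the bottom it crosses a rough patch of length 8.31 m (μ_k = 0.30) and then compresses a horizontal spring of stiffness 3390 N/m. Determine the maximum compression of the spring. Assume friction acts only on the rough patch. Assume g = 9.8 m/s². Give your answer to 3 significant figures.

x = 0.895 m

Initial energy: E₁ = mgh = (17.3)(9.8)(10.5) = 1780.2 J
Friction removes W_f = μ_k mg d = (0.30)(17.3)(9.8)(8.31) = 422.7 J
Energy reaching the spring: E = 1780.2 − 422.7 = 1357.5 J
At max compression ½kx² = E ⇒ x = √(2E/k) = √(2 × 1357.5/3390) = 0.8949 m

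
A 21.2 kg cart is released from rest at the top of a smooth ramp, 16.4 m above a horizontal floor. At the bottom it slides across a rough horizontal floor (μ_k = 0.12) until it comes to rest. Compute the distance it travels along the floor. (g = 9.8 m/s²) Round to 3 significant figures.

d = 137 m

Energy at the top = energy at the end + work done against friction:
At rest all PE has been dissipated by friction: mgh = μ_k m g d
d = h/μ_k = 16.4/0.12 = 136.7 m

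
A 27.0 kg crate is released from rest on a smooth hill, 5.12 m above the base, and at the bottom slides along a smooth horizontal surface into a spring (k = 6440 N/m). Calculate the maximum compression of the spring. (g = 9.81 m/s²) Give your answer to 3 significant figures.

x = 0.649 m

Gravitational PE at the top equals spring PE at max compression: mgh = ½kx²
x = √(2mgh/k) = √(2 × 27.0 × 9.81 × 5.12 / 6440) = 0.6490 m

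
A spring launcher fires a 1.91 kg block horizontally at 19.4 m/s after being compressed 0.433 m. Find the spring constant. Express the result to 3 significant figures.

½kx² = ½mv²
k = mv²/x² = (1.91)(19.4)²/(0.433)² = 3834 N/m

k = 3830 N/m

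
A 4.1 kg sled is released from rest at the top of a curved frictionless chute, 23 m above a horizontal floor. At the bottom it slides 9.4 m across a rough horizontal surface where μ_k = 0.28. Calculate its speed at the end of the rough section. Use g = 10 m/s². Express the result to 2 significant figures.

v = 20 m/s

Applying the work–energy principle:
mgh = ½mv² + μ_k m g d
W_f = μ_k mg d = (0.28)(4.1)(10)(9.4) = 107.9 J
½mv² = mgh − W_f = 943.00 − 107.9 = 835.09 J
v = √(2 × 835.09/4.1) = 20.18 m/s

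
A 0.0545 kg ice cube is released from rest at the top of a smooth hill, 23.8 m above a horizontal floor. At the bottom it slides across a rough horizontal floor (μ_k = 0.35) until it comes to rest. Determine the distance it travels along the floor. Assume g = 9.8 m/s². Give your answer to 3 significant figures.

Energy at the top = energy at the end + work done against friction:
At rest all PE has been dissipated by friction: mgh = μ_k m g d
d = h/μ_k = 23.8/0.35 = 68.00 m

d = 68.0 m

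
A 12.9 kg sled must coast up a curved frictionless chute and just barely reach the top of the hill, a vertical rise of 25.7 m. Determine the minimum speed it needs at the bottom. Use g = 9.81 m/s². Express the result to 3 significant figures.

At the top it is momentarily at rest, so all KE converts to PE: ½mv² = mgh
v = √(2gh) = √(2 × 9.81 × 25.7) = 22.46 m/s

v = 22.5 m/s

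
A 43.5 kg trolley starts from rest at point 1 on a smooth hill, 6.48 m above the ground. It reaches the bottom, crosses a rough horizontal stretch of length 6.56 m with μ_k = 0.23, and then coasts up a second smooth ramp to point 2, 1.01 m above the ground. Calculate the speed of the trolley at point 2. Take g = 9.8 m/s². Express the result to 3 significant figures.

v = 8.81 m/s

Energy at 1: mgh₁ = (43.5)(9.8)(6.48) = 2762.4 J
Friction loss: W_f = μ_k mg d = 643.2 J
At 2: ½mv² + mgh₂ = mgh₁ − W_f
½mv² = 2762.4 − 643.2 − 430.56 = 1688.7 J
v = √(2 × 1688.7/43.5) = 8.811 m/s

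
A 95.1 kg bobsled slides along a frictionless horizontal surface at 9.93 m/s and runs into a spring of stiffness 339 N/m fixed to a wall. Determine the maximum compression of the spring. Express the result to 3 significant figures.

x = 5.26 m

All KE is stored as spring PE at maximum compression: ½mv² = ½kx²
x = v√(m/k) = 9.93 × √(95.1/339) = 5.259 m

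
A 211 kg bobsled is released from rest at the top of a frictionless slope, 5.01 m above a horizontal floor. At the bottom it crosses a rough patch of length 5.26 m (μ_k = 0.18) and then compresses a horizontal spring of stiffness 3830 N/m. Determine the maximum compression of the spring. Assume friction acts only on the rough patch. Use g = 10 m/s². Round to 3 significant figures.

x = 2.12 m

Initial energy: E₁ = mgh = (211)(10)(5.01) = 10571 J
Friction removes W_f = μ_k mg d = (0.18)(211)(10)(5.26) = 1998 J
Energy reaching the spring: E = 10571 − 1998 = 8573.4 J
At max compression ½kx² = E ⇒ x = √(2E/k) = √(2 × 8573.4/3830) = 2.116 m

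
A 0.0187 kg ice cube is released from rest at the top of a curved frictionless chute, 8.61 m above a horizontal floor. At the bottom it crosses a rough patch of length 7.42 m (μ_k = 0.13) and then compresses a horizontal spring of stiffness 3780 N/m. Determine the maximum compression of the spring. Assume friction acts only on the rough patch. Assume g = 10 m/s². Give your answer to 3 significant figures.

x = 0.0275 m

Initial energy: E₁ = mgh = (0.0187)(10)(8.61) = 1.6101 J
Friction removes W_f = μ_k mg d = (0.13)(0.0187)(10)(7.42) = 0.1804 J
Energy reaching the spring: E = 1.6101 − 0.1804 = 1.4297 J
At max compression ½kx² = E ⇒ x = √(2E/k) = √(2 × 1.4297/3780) = 0.02750 m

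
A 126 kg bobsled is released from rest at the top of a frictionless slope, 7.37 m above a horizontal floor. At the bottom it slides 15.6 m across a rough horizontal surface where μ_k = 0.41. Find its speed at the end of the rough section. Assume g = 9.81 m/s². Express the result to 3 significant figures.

v = 4.37 m/s

Energy at the top = energy at the end + work done against friction:
mgh = ½mv² + μ_k m g d
W_f = μ_k mg d = (0.41)(126)(9.81)(15.6) = 7906 J
½mv² = mgh − W_f = 9109.8 − 7906 = 1203.9 J
v = √(2 × 1203.9/126) = 4.371 m/s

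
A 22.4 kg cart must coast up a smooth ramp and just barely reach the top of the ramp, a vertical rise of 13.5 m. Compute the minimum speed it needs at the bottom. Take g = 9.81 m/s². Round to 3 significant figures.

v = 16.3 m/s

At the top it is momentarily at rest, so all KE converts to PE: ½mv² = mgh
v = √(2gh) = √(2 × 9.81 × 13.5) = 16.27 m/s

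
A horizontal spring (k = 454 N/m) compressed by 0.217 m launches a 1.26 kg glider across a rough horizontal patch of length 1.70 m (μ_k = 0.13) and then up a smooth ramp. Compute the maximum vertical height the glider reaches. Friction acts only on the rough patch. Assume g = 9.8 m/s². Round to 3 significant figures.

Spring energy: E₀ = ½kx² = ½(454)(0.217)² = 10.689 J
Friction: W_f = μ_k mg d = (0.13)(1.26)(9.8)(1.70) = 2.729 J
Energy at base of ramp: E = 10.689 − 2.729 = 7.9603 J
At max height all remaining energy is PE: mgh = E ⇒ h = E/(mg) = 7.9603/(1.26 × 9.8) = 0.6447 m

h = 0.645 m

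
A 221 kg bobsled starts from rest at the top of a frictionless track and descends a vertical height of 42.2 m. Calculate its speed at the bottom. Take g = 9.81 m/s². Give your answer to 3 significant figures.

Equating total energy at the two states: mgh = ½mv²
v = √(2gh) = √(2 × 9.81 × 42.2) = √827.96 = 28.77 m/s

v = 28.8 m/s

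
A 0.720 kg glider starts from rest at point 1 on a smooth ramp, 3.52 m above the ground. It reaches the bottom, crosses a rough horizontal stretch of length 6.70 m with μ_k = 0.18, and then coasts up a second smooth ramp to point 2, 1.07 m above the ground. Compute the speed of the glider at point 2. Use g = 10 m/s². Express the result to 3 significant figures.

Energy at 1: mgh₁ = (0.720)(10)(3.52) = 25.344 J
Friction loss: W_f = μ_k mg d = 8.683 J
At 2: ½mv² + mgh₂ = mgh₁ − W_f
½mv² = 25.344 − 8.683 − 7.7040 = 8.9568 J
v = √(2 × 8.9568/0.720) = 4.988 m/s

v = 4.99 m/s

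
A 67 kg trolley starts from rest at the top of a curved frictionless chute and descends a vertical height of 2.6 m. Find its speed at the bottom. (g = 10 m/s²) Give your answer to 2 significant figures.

Equating total energy at the two states: mgh = ½mv²
v = √(2gh) = √(2 × 10 × 2.6) = √52.000 = 7.211 m/s

v = 7.2 m/s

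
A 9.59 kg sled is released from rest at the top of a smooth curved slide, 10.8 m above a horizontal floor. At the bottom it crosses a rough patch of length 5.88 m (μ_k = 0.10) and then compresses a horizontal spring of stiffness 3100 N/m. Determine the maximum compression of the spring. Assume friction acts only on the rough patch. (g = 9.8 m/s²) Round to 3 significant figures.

x = 0.787 m

Initial energy: E₁ = mgh = (9.59)(9.8)(10.8) = 1015.0 J
Friction removes W_f = μ_k mg d = (0.10)(9.59)(9.8)(5.88) = 55.26 J
Energy reaching the spring: E = 1015.0 − 55.26 = 959.74 J
At max compression ½kx² = E ⇒ x = √(2E/k) = √(2 × 959.74/3100) = 0.7869 m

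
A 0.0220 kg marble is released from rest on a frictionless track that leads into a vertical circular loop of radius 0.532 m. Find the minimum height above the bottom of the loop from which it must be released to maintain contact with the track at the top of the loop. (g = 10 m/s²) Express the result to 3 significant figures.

h = 1.33 m

At the top, for minimum speed gravity alone supplies the centripetal force: mg = mv_top²/r ⇒ v_top² = gr = 5.320 m²/s²
Energy conservation from release height h to the top (height 2r): mgh = ½mv_top² + mg(2r)
h = v_top²/(2g) + 2r = r/2 + 2r = 5r/2 = 1.330 m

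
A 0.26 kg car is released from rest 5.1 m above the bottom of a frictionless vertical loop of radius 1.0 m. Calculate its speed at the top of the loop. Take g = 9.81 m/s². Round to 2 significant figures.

v = 7.8 m/s

Energy conservation: mgh = ½mv_top² + mg(2r)
v_top² = 2g(h − 2r) = 2(9.81)(5.1 − 2.000) = 60.82
v_top = 7.799 m/s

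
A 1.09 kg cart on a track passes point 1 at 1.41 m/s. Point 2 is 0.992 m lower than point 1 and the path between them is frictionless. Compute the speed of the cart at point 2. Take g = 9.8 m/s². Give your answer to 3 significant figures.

v = 4.63 m/s

Energy conservation between the two points: ½mv₀² + mgh = ½mv²
v² = v₀² + 2gh = (1.41)² + 2(9.8)(0.992) = 21.431
v = √21.431 = 4.629 m/s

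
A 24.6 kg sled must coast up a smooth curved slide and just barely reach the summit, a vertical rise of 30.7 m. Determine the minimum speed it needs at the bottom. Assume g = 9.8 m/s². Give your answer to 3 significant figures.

At the top it is momentarily at rest, so all KE converts to PE: ½mv² = mgh
v = √(2gh) = √(2 × 9.8 × 30.7) = 24.53 m/s

v = 24.5 m/s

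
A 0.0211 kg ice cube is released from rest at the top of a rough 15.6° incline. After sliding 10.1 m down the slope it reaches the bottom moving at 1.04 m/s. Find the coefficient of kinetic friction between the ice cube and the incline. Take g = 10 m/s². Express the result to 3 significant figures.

μ_k = 0.274

Energy balance down the incline: mg L sinθ − ½mv² = μ_k (mg cosθ) L
mgL sinθ = 0.57310 J; ½mv² = 0.011411 J
W_f = 0.57310 − 0.011411 = 0.5617 J
μ_k = W_f/(mg cosθ · L) = 0.5617/(0.2032 × 10.1) = 0.2736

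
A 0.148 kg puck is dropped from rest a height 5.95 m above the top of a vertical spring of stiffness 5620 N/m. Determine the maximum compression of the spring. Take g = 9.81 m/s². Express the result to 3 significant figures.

x = 0.0557 m

Take the reference level at the top of the uncompressed spring. At max compression the puck has fallen H + x and is momentarily at rest:
mg(H + x) = ½kx²
½(5620)x² − (0.148)(9.81)x − (0.148)(9.81)(5.95) = 0
2810x² − 1.452x − 8.639 = 0
x = [1.452 + √(2.108 + 97099)]/(2 × 2810) = 0.05571 m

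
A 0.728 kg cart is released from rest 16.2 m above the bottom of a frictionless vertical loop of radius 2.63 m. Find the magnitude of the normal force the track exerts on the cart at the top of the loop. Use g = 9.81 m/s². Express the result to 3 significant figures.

N = 52.3 N

Energy from release to top (height 2r): mgh = ½mv_top² + mg(2r)
v_top² = 2g(h − 2r) = 2(9.81)(16.2 − 5.260) = 214.64 m²/s²
At the top, both N and weight point toward the centre: N + mg = mv_top²/r
N = m(v_top²/r − g) = 0.728(214.64/2.63 − 9.81) = 52.27 N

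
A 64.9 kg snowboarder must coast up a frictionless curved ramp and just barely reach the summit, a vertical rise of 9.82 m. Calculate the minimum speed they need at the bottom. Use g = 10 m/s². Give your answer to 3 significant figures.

At the top they are momentarily at rest, so all KE converts to PE: ½mv² = mgh
v = √(2gh) = √(2 × 10 × 9.82) = 14.01 m/s

v = 14.0 m/s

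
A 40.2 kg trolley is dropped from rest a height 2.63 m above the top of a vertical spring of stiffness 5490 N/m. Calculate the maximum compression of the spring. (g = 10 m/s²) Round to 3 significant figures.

x = 0.698 m

Take the reference level at the top of the uncompressed spring. At max compression the trolley has fallen H + x and is momentarily at rest:
mg(H + x) = ½kx²
½(5490)x² − (40.2)(10)x − (40.2)(10)(2.63) = 0
2745x² − 402.0x − 1057 = 0
x = [402.0 + √(161604 + 1.1609e+07)]/(2 × 2745) = 0.6981 m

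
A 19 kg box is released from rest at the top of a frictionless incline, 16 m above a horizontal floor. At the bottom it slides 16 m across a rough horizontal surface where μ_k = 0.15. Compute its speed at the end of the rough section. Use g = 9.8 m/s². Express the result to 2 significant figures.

v = 16 m/s

Applying the work–energy principle:
mgh = ½mv² + μ_k m g d
W_f = μ_k mg d = (0.15)(19)(9.8)(16) = 446.9 J
½mv² = mgh − W_f = 2979.2 − 446.9 = 2532.3 J
v = √(2 × 2532.3/19) = 16.33 m/s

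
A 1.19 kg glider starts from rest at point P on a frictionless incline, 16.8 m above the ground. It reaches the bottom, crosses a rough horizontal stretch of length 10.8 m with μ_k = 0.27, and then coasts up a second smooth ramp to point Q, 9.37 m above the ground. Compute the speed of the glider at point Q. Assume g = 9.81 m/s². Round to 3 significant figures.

Energy at P: mgh₁ = (1.19)(9.81)(16.8) = 196.12 J
Friction loss: W_f = μ_k mg d = 34.04 J
At Q: ½mv² + mgh₂ = mgh₁ − W_f
½mv² = 196.12 − 34.04 − 109.38 = 52.696 J
v = √(2 × 52.696/1.19) = 9.411 m/s

v = 9.41 m/s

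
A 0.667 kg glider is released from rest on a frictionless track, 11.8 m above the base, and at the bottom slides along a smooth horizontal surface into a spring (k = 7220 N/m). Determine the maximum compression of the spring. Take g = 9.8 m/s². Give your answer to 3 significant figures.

x = 0.146 m

Energy conservation (no friction) from release to max compression: mgh = ½kx²
x = √(2mgh/k) = √(2 × 0.667 × 9.8 × 11.8 / 7220) = 0.1462 m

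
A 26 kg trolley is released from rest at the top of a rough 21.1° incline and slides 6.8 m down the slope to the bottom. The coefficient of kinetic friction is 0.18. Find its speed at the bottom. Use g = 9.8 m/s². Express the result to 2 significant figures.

Taking the bottom as reference, mgh = ½mv² + μ_k N L with h = L sinθ, N = mg cosθ:
mgh = mgL sinθ = (26)(9.8)(6.8)sin21.1° = 623.74 J
W_f = μ_k mg cosθ · L = (0.18)(26)(9.8)cos21.1°·6.8 = 291.0 J
½mv² = 623.74 − 291.0 = 332.78 J
v = √(2 × 332.78/26) = 5.059 m/s

v = 5.1 m/s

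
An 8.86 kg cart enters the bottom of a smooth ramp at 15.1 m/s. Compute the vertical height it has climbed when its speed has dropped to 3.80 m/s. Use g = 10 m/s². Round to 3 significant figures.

h = 10.7 m

Energy balance between the two points: ½mv₁² = ½mv₂² + mgh
h = (v₁² − v₂²)/(2g) = (15.1² − 3.80²)/(2 × 10) = 10.68 m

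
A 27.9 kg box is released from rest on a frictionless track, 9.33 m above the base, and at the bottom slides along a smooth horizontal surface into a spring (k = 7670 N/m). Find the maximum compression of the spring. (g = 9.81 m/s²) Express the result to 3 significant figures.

Gravitational PE at the top equals spring PE at max compression: mgh = ½kx²
x = √(2mgh/k) = √(2 × 27.9 × 9.81 × 9.33 / 7670) = 0.8160 m

x = 0.816 m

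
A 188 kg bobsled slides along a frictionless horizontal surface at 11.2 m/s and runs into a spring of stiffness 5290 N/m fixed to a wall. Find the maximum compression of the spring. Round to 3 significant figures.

Conservation of energy between contact and max compression: ½mv² = ½kx²
x = v√(m/k) = 11.2 × √(188/5290) = 2.111 m

x = 2.11 m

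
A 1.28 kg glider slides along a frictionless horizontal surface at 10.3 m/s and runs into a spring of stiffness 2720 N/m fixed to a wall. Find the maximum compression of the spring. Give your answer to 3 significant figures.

x = 0.223 m

Conservation of energy between contact and max compression: ½mv² = ½kx²
x = v√(m/k) = 10.3 × √(1.28/2720) = 0.2234 m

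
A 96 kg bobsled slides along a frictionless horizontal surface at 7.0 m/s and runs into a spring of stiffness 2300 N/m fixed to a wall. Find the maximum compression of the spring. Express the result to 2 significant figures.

At max compression the bobsled is momentarily at rest: ½mv² = ½kx²
x = v√(m/k) = 7.0 × √(96/2300) = 1.430 m

x = 1.4 m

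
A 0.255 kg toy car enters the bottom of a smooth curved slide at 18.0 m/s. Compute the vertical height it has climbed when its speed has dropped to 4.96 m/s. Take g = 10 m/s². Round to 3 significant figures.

Conservation of energy: ½mv₁² = ½mv₂² + mgh
h = (v₁² − v₂²)/(2g) = (18.0² − 4.96²)/(2 × 10) = 14.97 m

h = 15.0 m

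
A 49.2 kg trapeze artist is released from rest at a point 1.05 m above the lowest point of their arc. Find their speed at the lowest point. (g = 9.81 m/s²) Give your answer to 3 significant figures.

By conservation of mechanical energy, mgh = ½mv²
The mass cancels from both sides.
v = √(2gh) = √(2 × 9.81 × 1.05) = √20.601 = 4.539 m/s

v = 4.54 m/s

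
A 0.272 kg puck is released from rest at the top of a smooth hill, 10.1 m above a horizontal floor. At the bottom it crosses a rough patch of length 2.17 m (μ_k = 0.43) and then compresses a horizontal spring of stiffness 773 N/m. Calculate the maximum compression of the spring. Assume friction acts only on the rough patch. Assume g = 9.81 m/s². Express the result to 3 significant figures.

x = 0.252 m

Initial energy: E₁ = mgh = (0.272)(9.81)(10.1) = 26.950 J
Friction removes W_f = μ_k mg d = (0.43)(0.272)(9.81)(2.17) = 2.490 J
Energy reaching the spring: E = 26.950 − 2.490 = 24.460 J
At max compression ½kx² = E ⇒ x = √(2E/k) = √(2 × 24.460/773) = 0.2516 m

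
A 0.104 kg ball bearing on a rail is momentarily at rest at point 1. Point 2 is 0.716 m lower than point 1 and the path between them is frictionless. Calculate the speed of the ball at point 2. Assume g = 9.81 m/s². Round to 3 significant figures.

By conservation of mechanical energy, mgh = ½mv²
v = √(2gh) = √(2 × 9.81 × 0.716) = √14.048 = 3.748 m/s

v = 3.75 m/s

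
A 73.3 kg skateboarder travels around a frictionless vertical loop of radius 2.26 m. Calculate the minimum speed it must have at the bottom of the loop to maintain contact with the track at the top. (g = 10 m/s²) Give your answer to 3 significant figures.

v = 10.6 m/s

At the top: mg = mv_top²/r ⇒ v_top² = gr = 22.60 m²/s²
Energy from bottom to top (height 2r): ½mv_bot² = ½mv_top² + mg(2r)
v_bot² = gr + 4gr = 5gr = 113.0
v_bot = √(5gr) = 10.63 m/s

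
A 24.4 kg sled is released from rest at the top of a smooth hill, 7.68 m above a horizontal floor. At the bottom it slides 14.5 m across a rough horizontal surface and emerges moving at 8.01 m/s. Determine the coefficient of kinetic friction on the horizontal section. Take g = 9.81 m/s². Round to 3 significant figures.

Energy bookkeeping (friction removes W_f = μ_k N d):
mgh = ½mv² + μ_k m g d
mgh = 1838.3 J; ½mv² = 782.75 J
W_f = 1838.3 − 782.75 = 1056 J
μ_k = W_f/(mg·d) = 1056/(239.4 × 14.5) = 0.3041

μ_k = 0.304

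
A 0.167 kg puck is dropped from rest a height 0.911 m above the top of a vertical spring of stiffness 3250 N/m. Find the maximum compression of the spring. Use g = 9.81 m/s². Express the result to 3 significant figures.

Measuring PE from the top of the relaxed spring, at max compression the puck has dropped H + x with zero KE, so:
mg(H + x) = ½kx²
½(3250)x² − (0.167)(9.81)x − (0.167)(9.81)(0.911) = 0
1625x² − 1.638x − 1.492 = 0
x = [1.638 + √(2.684 + 9701.0)]/(2 × 1625) = 0.03081 m

x = 0.0308 m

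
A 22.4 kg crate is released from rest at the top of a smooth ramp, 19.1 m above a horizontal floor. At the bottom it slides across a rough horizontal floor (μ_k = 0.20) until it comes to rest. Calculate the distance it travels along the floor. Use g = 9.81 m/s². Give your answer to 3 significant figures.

d = 95.5 m

Energy at the top = energy at the end + work done against friction:
At rest all PE has been dissipated by friction: mgh = μ_k m g d
d = h/μ_k = 19.1/0.20 = 95.50 m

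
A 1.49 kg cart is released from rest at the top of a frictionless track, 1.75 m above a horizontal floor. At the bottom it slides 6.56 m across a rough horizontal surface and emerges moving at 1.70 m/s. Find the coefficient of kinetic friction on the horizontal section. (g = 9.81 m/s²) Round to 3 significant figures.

Applying the work–energy principle:
mgh = ½mv² + μ_k m g d
mgh = 25.580 J; ½mv² = 2.1530 J
W_f = 25.580 − 2.1530 = 23.43 J
μ_k = W_f/(mg·d) = 23.43/(14.62 × 6.56) = 0.2443

μ_k = 0.244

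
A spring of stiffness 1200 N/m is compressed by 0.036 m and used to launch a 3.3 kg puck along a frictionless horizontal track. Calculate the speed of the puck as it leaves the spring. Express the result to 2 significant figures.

v = 0.69 m/s

Spring PE converts entirely to kinetic energy: ½kx² = ½mv²
v = x√(k/m) = 0.036 × √(1200/3.3) = 0.6865 m/s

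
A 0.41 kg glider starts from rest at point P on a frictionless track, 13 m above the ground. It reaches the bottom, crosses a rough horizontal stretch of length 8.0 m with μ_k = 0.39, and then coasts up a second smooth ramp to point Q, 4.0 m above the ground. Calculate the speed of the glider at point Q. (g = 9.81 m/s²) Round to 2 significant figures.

v = 11 m/s

Energy at P: mgh₁ = (0.41)(9.81)(13) = 52.287 J
Friction loss: W_f = μ_k mg d = 12.55 J
At Q: ½mv² + mgh₂ = mgh₁ − W_f
½mv² = 52.287 − 12.55 − 16.088 = 23.650 J
v = √(2 × 23.650/0.41) = 10.74 m/s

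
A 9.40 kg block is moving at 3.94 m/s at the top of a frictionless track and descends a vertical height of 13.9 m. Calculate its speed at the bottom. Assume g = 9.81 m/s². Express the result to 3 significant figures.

v = 17.0 m/s

Energy conservation between the two points: ½mv₀² + mgh = ½mv²
The mass cancels from both sides.
v² = v₀² + 2gh = (3.94)² + 2(9.81)(13.9) = 288.24
v = √288.24 = 16.98 m/s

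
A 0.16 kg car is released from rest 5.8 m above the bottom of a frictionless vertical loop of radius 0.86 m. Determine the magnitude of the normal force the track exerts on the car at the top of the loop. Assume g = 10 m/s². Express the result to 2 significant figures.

Energy from release to top (height 2r): mgh = ½mv_top² + mg(2r)
v_top² = 2g(h − 2r) = 2(10)(5.8 − 1.720) = 81.600 m²/s²
At the top, both N and weight point toward the centre: N + mg = mv_top²/r
N = m(v_top²/r − g) = 0.16(81.600/0.86 − 10) = 13.58 N

N = 14 N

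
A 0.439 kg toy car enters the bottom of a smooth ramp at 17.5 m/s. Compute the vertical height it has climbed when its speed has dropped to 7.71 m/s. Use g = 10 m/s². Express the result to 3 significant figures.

Energy balance between the two points: ½mv₁² = ½mv₂² + mgh
h = (v₁² − v₂²)/(2g) = (17.5² − 7.71²)/(2 × 10) = 12.34 m

h = 12.3 m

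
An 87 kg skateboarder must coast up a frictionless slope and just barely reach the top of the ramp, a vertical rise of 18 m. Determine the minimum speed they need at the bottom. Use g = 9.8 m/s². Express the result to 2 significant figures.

At the top they are momentarily at rest, so all KE converts to PE: ½mv² = mgh
v = √(2gh) = √(2 × 9.8 × 18) = 18.78 m/s

v = 19 m/s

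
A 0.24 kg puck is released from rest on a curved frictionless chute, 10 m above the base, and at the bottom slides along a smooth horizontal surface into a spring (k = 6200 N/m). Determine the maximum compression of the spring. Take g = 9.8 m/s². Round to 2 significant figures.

Gravitational PE at the top equals spring PE at max compression: mgh = ½kx²
x = √(2mgh/k) = √(2 × 0.24 × 9.8 × 10 / 6200) = 0.08710 m

x = 0.087 m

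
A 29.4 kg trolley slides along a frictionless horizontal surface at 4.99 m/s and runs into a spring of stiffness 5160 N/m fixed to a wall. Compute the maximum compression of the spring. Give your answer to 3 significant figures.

All KE is stored as spring PE at maximum compression: ½mv² = ½kx²
x = v√(m/k) = 4.99 × √(29.4/5160) = 0.3767 m

x = 0.377 m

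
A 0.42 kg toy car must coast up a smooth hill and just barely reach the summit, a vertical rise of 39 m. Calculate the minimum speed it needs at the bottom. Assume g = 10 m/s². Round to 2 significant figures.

At the top it is momentarily at rest, so all KE converts to PE: ½mv² = mgh
v = √(2gh) = √(2 × 10 × 39) = 27.93 m/s

v = 28 m/s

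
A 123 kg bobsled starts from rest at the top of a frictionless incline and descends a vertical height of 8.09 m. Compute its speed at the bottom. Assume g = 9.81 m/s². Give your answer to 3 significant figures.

Equating total energy at the two states: mgh = ½mv²
v = √(2gh) = √(2 × 9.81 × 8.09) = √158.73 = 12.60 m/s

v = 12.6 m/s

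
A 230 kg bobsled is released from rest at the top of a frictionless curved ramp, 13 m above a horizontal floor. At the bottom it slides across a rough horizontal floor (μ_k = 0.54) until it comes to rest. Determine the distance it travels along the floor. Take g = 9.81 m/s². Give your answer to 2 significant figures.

Applying the work–energy principle:
At rest all PE has been dissipated by friction: mgh = μ_k m g d
d = h/μ_k = 13/0.54 = 24.07 m

d = 24 m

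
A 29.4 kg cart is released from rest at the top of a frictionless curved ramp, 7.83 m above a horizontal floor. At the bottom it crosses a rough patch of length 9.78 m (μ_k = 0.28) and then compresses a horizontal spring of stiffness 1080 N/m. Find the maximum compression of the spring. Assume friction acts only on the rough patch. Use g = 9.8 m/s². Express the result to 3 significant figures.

x = 1.65 m

Initial energy: E₁ = mgh = (29.4)(9.8)(7.83) = 2256.0 J
Friction removes W_f = μ_k mg d = (0.28)(29.4)(9.8)(9.78) = 789.0 J
Energy reaching the spring: E = 2256.0 − 789.0 = 1467.0 J
At max compression ½kx² = E ⇒ x = √(2E/k) = √(2 × 1467.0/1080) = 1.648 m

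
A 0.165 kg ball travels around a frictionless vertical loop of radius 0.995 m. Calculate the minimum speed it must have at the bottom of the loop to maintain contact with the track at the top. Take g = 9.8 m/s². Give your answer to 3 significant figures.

v = 6.98 m/s

At the top: mg = mv_top²/r ⇒ v_top² = gr = 9.751 m²/s²
Energy from bottom to top (height 2r): ½mv_bot² = ½mv_top² + mg(2r)
v_bot² = gr + 4gr = 5gr = 48.76
v_bot = √(5gr) = 6.982 m/s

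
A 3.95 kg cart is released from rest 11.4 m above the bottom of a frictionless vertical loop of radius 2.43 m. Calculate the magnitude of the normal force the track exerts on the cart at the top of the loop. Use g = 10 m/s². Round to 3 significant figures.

N = 173 N

Energy from release to top (height 2r): mgh = ½mv_top² + mg(2r)
v_top² = 2g(h − 2r) = 2(10)(11.4 − 4.860) = 130.80 m²/s²
At the top, both N and weight point toward the centre: N + mg = mv_top²/r
N = m(v_top²/r − g) = 3.95(130.80/2.43 − 10) = 173.1 N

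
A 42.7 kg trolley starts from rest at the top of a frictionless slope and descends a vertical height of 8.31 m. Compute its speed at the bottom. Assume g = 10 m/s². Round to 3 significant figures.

Mechanical energy is conserved (no friction): mgh = ½mv²
The mass cancels from both sides.
v = √(2gh) = √(2 × 10 × 8.31) = √166.20 = 12.89 m/s

v = 12.9 m/s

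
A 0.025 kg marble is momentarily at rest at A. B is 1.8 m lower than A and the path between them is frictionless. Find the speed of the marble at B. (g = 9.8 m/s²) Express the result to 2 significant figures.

v = 5.9 m/s

By conservation of mechanical energy, mgh = ½mv²
v = √(2gh) = √(2 × 9.8 × 1.8) = √35.280 = 5.940 m/s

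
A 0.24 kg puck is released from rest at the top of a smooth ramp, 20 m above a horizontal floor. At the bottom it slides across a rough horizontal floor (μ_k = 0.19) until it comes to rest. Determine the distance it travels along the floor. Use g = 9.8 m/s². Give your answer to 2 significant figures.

d = 110 m

Energy at the top = energy at the end + work done against friction:
At rest all PE has been dissipated by friction: mgh = μ_k m g d
d = h/μ_k = 20/0.19 = 105.3 m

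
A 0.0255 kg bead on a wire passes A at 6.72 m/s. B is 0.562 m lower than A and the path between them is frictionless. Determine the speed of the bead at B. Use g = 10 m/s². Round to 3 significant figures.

By conservation of mechanical energy, ½mv₀² + mgh = ½mv²
The mass cancels from both sides.
v² = v₀² + 2gh = (6.72)² + 2(10)(0.562) = 56.398
v = √56.398 = 7.510 m/s

v = 7.51 m/s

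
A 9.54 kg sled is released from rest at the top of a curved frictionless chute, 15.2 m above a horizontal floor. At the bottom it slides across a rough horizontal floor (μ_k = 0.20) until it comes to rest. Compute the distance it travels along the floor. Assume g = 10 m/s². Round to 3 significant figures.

d = 76.0 m

Energy bookkeeping (friction removes W_f = μ_k N d):
At rest all PE has been dissipated by friction: mgh = μ_k m g d
d = h/μ_k = 15.2/0.20 = 76.00 m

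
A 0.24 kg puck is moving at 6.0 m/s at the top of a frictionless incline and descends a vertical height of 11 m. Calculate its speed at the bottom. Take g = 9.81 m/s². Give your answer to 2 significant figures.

v = 16 m/s

Equating total energy at the two states: ½mv₀² + mgh = ½mv²
The mass cancels from both sides.
v² = v₀² + 2gh = (6.0)² + 2(9.81)(11) = 251.82
v = √251.82 = 15.87 m/s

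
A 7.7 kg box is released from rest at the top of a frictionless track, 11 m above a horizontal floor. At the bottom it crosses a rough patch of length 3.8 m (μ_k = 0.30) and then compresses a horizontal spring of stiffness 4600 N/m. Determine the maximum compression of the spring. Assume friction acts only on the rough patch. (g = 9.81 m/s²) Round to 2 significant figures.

x = 0.57 m

Initial energy: E₁ = mgh = (7.7)(9.81)(11) = 830.91 J
Friction removes W_f = μ_k mg d = (0.30)(7.7)(9.81)(3.8) = 86.11 J
Energy reaching the spring: E = 830.91 − 86.11 = 744.79 J
At max compression ½kx² = E ⇒ x = √(2E/k) = √(2 × 744.79/4600) = 0.5691 m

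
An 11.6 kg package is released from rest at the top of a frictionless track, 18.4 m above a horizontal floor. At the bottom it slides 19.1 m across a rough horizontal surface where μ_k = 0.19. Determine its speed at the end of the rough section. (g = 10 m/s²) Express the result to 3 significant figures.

Applying the work–energy principle:
mgh = ½mv² + μ_k m g d
W_f = μ_k mg d = (0.19)(11.6)(10)(19.1) = 421.0 J
½mv² = mgh − W_f = 2134.4 − 421.0 = 1713.4 J
v = √(2 × 1713.4/11.6) = 17.19 m/s

v = 17.2 m/s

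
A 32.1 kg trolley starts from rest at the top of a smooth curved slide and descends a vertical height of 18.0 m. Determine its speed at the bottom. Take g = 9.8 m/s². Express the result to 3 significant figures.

v = 18.8 m/s

By conservation of mechanical energy, mgh = ½mv²
v = √(2gh) = √(2 × 9.8 × 18.0) = √352.80 = 18.78 m/s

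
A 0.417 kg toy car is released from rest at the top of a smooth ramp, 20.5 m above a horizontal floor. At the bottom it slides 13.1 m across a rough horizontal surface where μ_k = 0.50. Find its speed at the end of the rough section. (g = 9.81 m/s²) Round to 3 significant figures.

Energy bookkeeping (friction removes W_f = μ_k N d):
mgh = ½mv² + μ_k m g d
W_f = μ_k mg d = (0.50)(0.417)(9.81)(13.1) = 26.79 J
½mv² = mgh − W_f = 83.861 − 26.79 = 57.066 J
v = √(2 × 57.066/0.417) = 16.54 m/s

v = 16.5 m/s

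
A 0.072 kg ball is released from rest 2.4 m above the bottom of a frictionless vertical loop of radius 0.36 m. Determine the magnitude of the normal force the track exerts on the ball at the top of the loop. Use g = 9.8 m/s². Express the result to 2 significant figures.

Energy from release to top (height 2r): mgh = ½mv_top² + mg(2r)
v_top² = 2g(h − 2r) = 2(9.8)(2.4 − 0.7200) = 32.928 m²/s²
At the top, both N and weight point toward the centre: N + mg = mv_top²/r
N = m(v_top²/r − g) = 0.072(32.928/0.36 − 9.8) = 5.880 N

N = 5.9 N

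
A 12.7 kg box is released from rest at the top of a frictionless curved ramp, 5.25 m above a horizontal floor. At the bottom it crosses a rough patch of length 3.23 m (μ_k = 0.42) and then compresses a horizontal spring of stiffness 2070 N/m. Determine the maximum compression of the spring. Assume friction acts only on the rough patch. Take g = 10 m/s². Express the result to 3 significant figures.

x = 0.691 m

Initial energy: E₁ = mgh = (12.7)(10)(5.25) = 666.75 J
Friction removes W_f = μ_k mg d = (0.42)(12.7)(10)(3.23) = 172.3 J
Energy reaching the spring: E = 666.75 − 172.3 = 494.46 J
At max compression ½kx² = E ⇒ x = √(2E/k) = √(2 × 494.46/2070) = 0.6912 m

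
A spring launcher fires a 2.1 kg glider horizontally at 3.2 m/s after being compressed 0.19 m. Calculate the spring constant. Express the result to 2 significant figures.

½kx² = ½mv²
k = mv²/x² = (2.1)(3.2)²/(0.19)² = 595.7 N/m

k = 600 N/m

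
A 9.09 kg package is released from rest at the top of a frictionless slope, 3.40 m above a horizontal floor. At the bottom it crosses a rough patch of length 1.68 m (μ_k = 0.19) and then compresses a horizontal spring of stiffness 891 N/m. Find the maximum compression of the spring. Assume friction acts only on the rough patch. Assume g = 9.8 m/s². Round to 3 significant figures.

Initial energy: E₁ = mgh = (9.09)(9.8)(3.40) = 302.88 J
Friction removes W_f = μ_k mg d = (0.19)(9.09)(9.8)(1.68) = 28.43 J
Energy reaching the spring: E = 302.88 − 28.43 = 274.44 J
At max compression ½kx² = E ⇒ x = √(2E/k) = √(2 × 274.44/891) = 0.7849 m

x = 0.785 m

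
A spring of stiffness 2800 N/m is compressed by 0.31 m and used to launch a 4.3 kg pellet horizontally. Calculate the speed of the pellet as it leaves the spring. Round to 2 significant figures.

v = 7.9 m/s

Spring PE converts entirely to kinetic energy: ½kx² = ½mv²
v = x√(k/m) = 0.31 × √(2800/4.3) = 7.911 m/s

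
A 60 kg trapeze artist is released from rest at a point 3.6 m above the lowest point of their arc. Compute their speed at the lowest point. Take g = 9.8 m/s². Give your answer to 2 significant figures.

v = 8.4 m/s

Mechanical energy is conserved (no friction): mgh = ½mv²
v = √(2gh) = √(2 × 9.8 × 3.6) = √70.560 = 8.400 m/s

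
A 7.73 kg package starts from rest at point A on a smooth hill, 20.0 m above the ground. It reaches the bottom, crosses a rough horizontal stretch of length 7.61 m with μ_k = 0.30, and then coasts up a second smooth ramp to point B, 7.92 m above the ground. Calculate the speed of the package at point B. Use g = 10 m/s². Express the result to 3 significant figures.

Energy at A: mgh₁ = (7.73)(10)(20.0) = 1546.0 J
Friction loss: W_f = μ_k mg d = 176.5 J
At B: ½mv² + mgh₂ = mgh₁ − W_f
½mv² = 1546.0 − 176.5 − 612.22 = 757.31 J
v = √(2 × 757.31/7.73) = 14.00 m/s

v = 14.0 m/s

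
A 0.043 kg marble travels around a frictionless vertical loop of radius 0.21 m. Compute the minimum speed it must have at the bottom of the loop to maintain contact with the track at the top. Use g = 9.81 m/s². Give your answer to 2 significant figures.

At the top: mg = mv_top²/r ⇒ v_top² = gr = 2.060 m²/s²
Energy from bottom to top (height 2r): ½mv_bot² = ½mv_top² + mg(2r)
v_bot² = gr + 4gr = 5gr = 10.30
v_bot = √(5gr) = 3.209 m/s

v = 3.2 m/s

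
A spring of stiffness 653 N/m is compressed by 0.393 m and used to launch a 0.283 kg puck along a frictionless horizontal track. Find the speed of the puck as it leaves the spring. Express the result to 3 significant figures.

v = 18.9 m/s

The puck leaves the spring when the spring is at natural length, so ½kx² = ½mv²
v = x√(k/m) = 0.393 × √(653/0.283) = 18.88 m/s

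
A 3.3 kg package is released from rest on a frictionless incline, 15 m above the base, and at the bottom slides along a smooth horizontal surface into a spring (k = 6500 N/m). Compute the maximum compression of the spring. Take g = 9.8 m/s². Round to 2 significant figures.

x = 0.39 m

At max compression the package is momentarily at rest: mgh = ½kx²
x = √(2mgh/k) = √(2 × 3.3 × 9.8 × 15 / 6500) = 0.3863 m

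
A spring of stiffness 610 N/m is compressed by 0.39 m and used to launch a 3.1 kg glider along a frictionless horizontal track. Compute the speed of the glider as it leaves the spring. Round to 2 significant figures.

v = 5.5 m/s

The glider leaves the spring when the spring is at natural length, so ½kx² = ½mv²
v = x√(k/m) = 0.39 × √(610/3.1) = 5.471 m/s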